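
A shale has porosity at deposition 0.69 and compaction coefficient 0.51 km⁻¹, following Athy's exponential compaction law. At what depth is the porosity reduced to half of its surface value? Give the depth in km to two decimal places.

phi/phi₀ = 1/2 ⇒ exp(−k·z) = 1/2 ⇒ z = ln(2) / k
z = 0.6931 / 0.51 = 1.359 km

1.36 km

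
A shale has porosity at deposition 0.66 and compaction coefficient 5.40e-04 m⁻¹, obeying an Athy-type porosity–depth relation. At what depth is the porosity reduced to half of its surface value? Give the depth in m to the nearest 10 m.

Working in km (1 km = 1000 m; k in km⁻¹ = k in m⁻¹ × 1000):
φ/φ₀ = 1/2 ⇒ exp(−k·z) = 1/2 ⇒ z = ln(2) / k
z = 0.6931 / 0.54 = 1.284 km

1280 m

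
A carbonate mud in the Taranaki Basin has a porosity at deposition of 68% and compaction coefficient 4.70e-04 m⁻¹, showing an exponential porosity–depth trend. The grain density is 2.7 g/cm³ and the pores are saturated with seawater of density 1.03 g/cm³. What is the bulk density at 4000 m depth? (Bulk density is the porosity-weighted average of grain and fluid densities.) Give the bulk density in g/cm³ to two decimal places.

2.53 g/cm³

Working in km (1 km = 1000 m; β in km⁻¹ = β in m⁻¹ × 1000):
Porosity at depth: phi = 0.68·exp(−0.47×4) = 0.68×0.1526 = 0.1038
Bulk density: ρ_b = (1−phi)ρ_g + phi·ρ_f = 0.8962×2.7 + 0.1038×1.03
       = 2.420 + 0.107 = 2.527 g/cm³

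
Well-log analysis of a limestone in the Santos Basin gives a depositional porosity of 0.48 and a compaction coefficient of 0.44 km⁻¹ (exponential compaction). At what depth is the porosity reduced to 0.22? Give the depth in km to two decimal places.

1.77 km

Invert Athy's law: Z = ln(phi₀/phi) / k
Z = ln(0.48/0.22) / 0.44 = ln(2.182) / 0.44 = 0.7802 / 0.44 = 1.773 km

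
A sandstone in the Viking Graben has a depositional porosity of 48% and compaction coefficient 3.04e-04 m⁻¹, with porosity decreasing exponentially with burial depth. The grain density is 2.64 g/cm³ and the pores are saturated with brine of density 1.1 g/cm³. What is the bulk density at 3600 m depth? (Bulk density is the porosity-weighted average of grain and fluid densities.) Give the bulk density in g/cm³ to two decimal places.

Working in km (1 km = 1000 m; c in km⁻¹ = c in m⁻¹ × 1000):
Porosity at depth: n = 0.48·exp(−0.304×3.6) = 0.48×0.3347 = 0.1607
Bulk density: ρ_b = (1−n)ρ_g + n·ρ_f = 0.8393×2.64 + 0.1607×1.1
       = 2.216 + 0.177 = 2.393 g/cm³

2.39 g/cm³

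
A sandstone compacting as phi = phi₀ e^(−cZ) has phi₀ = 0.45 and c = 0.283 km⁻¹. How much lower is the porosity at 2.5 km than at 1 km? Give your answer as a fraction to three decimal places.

0.117

phi(1) = 0.45·e^(−0.283×1) = 0.3391
phi(2.5) = 0.45·e^(−0.283×2.5) = 0.2218
Δphi = 0.3391 − 0.2218 = 0.1173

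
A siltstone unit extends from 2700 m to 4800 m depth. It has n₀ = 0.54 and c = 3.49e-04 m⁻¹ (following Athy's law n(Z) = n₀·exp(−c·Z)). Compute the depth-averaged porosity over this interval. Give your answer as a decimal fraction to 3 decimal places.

0.149

Working in km (1 km = 1000 m; c in km⁻¹ = c in m⁻¹ × 1000):
⟨n⟩ = (1/(Z₂−Z₁)) ∫ n₀ e^(−cZ) dZ = n₀·(e^(−c·Z₁) − e^(−c·Z₂)) / (c·(Z₂−Z₁))
e^(−0.349×2.7) = 0.3897; e^(−0.349×4.8) = 0.1873
⟨n⟩ = 0.54 × (0.3897 − 0.1873) / (0.349 × 2.1) = 0.54 × 0.2762 = 0.1492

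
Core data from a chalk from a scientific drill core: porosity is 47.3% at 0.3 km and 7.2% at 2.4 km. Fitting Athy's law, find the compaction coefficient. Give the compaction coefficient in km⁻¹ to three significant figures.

0.896 km⁻¹

Athy: n(Z) = n₀ e^(−βZ) ⇒ n₁/n₂ = e^{β(Z₂−Z₁)} ⇒ β = ln(n₁/n₂)/(Z₂−Z₁)
β = ln(0.473/0.072) / (2.4 − 0.3) = ln(6.569) / 2.1 = 1.8824 / 2.1 = 0.8964 km⁻¹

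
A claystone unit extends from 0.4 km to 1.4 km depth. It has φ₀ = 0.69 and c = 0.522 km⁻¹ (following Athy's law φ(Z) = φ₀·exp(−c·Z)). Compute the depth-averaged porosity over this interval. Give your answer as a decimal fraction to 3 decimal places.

⟨φ⟩ = (1/(Z₂−Z₁)) ∫ φ₀ e^(−cZ) dZ = φ₀·(e^(−c·Z₁) − e^(−c·Z₂)) / (c·(Z₂−Z₁))
e^(−0.522×0.4) = 0.8116; e^(−0.522×1.4) = 0.4815
⟨φ⟩ = 0.69 × (0.8116 − 0.4815) / (0.522 × 1) = 0.69 × 0.6322 = 0.4363

0.436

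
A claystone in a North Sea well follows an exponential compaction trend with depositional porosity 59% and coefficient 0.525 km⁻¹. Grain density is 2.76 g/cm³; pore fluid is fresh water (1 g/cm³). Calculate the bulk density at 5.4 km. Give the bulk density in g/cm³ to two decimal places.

2.70 g/cm³

Porosity at depth: n = 0.59·exp(−0.525×5.4) = 0.59×0.0587 = 0.0346
Bulk density: ρ_b = (1−n)ρ_g + n·ρ_f = 0.9654×2.76 + 0.0346×1
       = 2.664 + 0.035 = 2.699 g/cm³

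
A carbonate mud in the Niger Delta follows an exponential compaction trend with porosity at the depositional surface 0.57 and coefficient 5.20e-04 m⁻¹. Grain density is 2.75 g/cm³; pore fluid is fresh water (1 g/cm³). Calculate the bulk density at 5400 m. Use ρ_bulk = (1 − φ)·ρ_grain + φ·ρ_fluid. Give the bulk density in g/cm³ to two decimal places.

Working in km (1 km = 1000 m; β in km⁻¹ = β in m⁻¹ × 1000):
Porosity at depth: phi = 0.57·exp(−0.52×5.4) = 0.57×0.0603 = 0.0344
Bulk density: ρ_b = (1−phi)ρ_g + phi·ρ_f = 0.9656×2.75 + 0.0344×1
       = 2.655 + 0.034 = 2.690 g/cm³

2.69 g/cm³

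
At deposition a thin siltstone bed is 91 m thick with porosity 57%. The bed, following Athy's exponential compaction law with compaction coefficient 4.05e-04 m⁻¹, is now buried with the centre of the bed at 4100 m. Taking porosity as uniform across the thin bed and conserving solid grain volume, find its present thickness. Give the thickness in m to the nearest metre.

44 m

Working in km (1 km = 1000 m; k in km⁻¹ = k in m⁻¹ × 1000):
Porosity at 4.1 km: n = 0.57·exp(−0.405×4.1) = 0.1083
Solid-volume conservation: h(1−n) = h₀(1−n₀) ⇒ h = h₀·(1−n₀)/(1−n)
h = 0.091 × (1 − 0.57)/(1 − 0.1083) = 0.091 × 0.4822 = 0.0439 km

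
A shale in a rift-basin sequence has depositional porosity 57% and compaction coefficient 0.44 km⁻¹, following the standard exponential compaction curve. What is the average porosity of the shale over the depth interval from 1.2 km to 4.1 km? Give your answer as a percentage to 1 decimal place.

⟨n⟩ = (1/(d₂−d₁)) ∫ n₀ e^(−βd) dd = n₀·(e^(−β·d₁) − e^(−β·d₂)) / (β·(d₂−d₁))
e^(−0.44×1.2) = 0.5898; e^(−0.44×4.1) = 0.1646
⟨n⟩ = 0.57 × (0.5898 − 0.1646) / (0.44 × 2.9) = 0.57 × 0.3332 = 0.1899

19.0%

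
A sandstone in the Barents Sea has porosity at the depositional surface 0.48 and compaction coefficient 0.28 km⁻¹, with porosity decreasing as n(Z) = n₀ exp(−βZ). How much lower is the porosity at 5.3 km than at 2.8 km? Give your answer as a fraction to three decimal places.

n(2.8) = 0.48·e^(−0.28×2.8) = 0.2192
n(5.3) = 0.48·e^(−0.28×5.3) = 0.1088
Δn = 0.2192 − 0.1088 = 0.1103

0.110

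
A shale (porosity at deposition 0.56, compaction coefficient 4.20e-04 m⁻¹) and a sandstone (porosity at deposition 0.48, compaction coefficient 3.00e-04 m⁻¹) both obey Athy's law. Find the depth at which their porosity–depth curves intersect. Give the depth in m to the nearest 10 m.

Working in km (1 km = 1000 m; β in km⁻¹ = β in m⁻¹ × 1000):
Set phi₀ₐ e^(−βₐd) = phi₀ᵦ e^(−βᵦd) ⇒ ln(phi₀ₐ/phi₀ᵦ) = (βₐ − βᵦ)·d
d = ln(0.56/0.48) / (0.42 − 0.3) = 0.1542 / 0.12 = 1.285 km

1280 m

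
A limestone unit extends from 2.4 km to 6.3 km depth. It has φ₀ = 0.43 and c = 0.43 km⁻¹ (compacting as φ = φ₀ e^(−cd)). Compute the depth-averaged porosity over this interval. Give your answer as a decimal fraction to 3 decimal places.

⟨φ⟩ = (1/(d₂−d₁)) ∫ φ₀ e^(−cd) dd = φ₀·(e^(−c·d₁) − e^(−c·d₂)) / (c·(d₂−d₁))
e^(−0.43×2.4) = 0.3563; e^(−0.43×6.3) = 0.0666
⟨φ⟩ = 0.43 × (0.3563 − 0.0666) / (0.43 × 3.9) = 0.43 × 0.1727 = 0.0743

0.074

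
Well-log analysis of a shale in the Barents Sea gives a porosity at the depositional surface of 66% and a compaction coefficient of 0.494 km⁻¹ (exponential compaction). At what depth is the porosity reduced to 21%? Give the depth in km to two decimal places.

2.32 km

Invert Athy's law: Z = ln(φ₀/φ) / β
Z = ln(0.66/0.21) / 0.494 = ln(3.143) / 0.494 = 1.1451 / 0.494 = 2.318 km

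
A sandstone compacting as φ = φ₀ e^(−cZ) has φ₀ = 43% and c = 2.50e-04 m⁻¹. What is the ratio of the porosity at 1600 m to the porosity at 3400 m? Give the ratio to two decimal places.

1.57

Working in km (1 km = 1000 m; c in km⁻¹ = c in m⁻¹ × 1000):
φ(Z₁)/φ(Z₂) = e^(−c·Z₁)/e^(−c·Z₂) = e^{c(Z₂−Z₁)}
= exp(0.25 × 1.8) = exp(0.45) = 1.5683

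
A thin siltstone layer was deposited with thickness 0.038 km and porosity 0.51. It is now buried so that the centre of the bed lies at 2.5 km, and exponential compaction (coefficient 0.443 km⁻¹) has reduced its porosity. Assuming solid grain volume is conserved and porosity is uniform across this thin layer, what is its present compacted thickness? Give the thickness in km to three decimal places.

Porosity at 2.5 km: n = 0.51·exp(−0.443×2.5) = 0.1685
Solid-volume conservation: h(1−n) = h₀(1−n₀) ⇒ h = h₀·(1−n₀)/(1−n)
h = 0.038 × (1 − 0.51)/(1 − 0.1685) = 0.038 × 0.5893 = 0.0224 km

0.022 km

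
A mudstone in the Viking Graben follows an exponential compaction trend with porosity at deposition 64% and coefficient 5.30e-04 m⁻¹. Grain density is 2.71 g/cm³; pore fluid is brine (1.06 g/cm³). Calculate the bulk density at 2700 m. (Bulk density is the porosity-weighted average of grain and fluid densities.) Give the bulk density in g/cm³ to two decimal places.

Working in km (1 km = 1000 m; c in km⁻¹ = c in m⁻¹ × 1000):
Porosity at depth: φ = 0.64·exp(−0.53×2.7) = 0.64×0.2391 = 0.1530
Bulk density: ρ_b = (1−φ)ρ_g + φ·ρ_f = 0.8470×2.71 + 0.1530×1.06
       = 2.295 + 0.162 = 2.458 g/cm³

2.46 g/cm³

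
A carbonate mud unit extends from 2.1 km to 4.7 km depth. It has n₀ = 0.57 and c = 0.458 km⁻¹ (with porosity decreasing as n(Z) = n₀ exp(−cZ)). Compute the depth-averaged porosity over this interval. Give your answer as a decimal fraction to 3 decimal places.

⟨n⟩ = (1/(Z₂−Z₁)) ∫ n₀ e^(−cZ) dZ = n₀·(e^(−c·Z₁) − e^(−c·Z₂)) / (c·(Z₂−Z₁))
e^(−0.458×2.1) = 0.3822; e^(−0.458×4.7) = 0.1162
⟨n⟩ = 0.57 × (0.3822 − 0.1162) / (0.458 × 2.6) = 0.57 × 0.2234 = 0.1273

0.127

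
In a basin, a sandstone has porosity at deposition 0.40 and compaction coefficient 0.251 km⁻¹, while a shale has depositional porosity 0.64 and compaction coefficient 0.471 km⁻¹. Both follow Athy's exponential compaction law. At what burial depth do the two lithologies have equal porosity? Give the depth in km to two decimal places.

2.14 km

Set n₀ₐ e^(−βₐd) = n₀ᵦ e^(−βᵦd) ⇒ ln(n₀ₐ/n₀ᵦ) = (βₐ − βᵦ)·d
d = ln(0.4/0.64) / (0.251 − 0.471) = -0.4700 / -0.22 = 2.136 km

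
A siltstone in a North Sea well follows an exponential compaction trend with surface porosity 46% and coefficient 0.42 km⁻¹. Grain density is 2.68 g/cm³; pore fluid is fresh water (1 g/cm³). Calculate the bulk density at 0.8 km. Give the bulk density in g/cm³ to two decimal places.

2.13 g/cm³

Porosity at depth: φ = 0.46·exp(−0.42×0.8) = 0.46×0.7146 = 0.3287
Bulk density: ρ_b = (1−φ)ρ_g + φ·ρ_f = 0.6713×2.68 + 0.3287×1
       = 1.799 + 0.329 = 2.128 g/cm³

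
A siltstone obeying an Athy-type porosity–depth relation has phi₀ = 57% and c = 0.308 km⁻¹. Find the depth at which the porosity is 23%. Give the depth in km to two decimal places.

2.95 km

Invert Athy's law: d = ln(phi₀/phi) / c
d = ln(0.57/0.23) / 0.308 = ln(2.478) / 0.308 = 0.9076 / 0.308 = 2.947 km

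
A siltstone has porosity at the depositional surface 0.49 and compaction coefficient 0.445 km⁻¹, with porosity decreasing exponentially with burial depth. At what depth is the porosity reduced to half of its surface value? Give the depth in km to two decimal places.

1.56 km

φ/φ₀ = 1/2 ⇒ exp(−β·z) = 1/2 ⇒ z = ln(2) / β
z = 0.6931 / 0.445 = 1.558 km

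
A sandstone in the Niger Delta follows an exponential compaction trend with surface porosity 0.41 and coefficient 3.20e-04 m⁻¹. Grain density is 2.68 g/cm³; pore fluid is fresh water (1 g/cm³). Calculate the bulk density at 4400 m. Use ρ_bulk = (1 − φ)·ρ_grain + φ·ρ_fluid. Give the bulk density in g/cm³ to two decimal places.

Working in km (1 km = 1000 m; c in km⁻¹ = c in m⁻¹ × 1000):
Porosity at depth: n = 0.41·exp(−0.32×4.4) = 0.41×0.2446 = 0.1003
Bulk density: ρ_b = (1−n)ρ_g + n·ρ_f = 0.8997×2.68 + 0.1003×1
       = 2.411 + 0.100 = 2.511 g/cm³

2.51 g/cm³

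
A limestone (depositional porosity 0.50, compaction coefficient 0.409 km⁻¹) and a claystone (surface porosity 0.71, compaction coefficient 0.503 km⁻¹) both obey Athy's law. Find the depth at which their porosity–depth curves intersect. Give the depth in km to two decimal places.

Set φ₀ₐ e^(−βₐZ) = φ₀ᵦ e^(−βᵦZ) ⇒ ln(φ₀ₐ/φ₀ᵦ) = (βₐ − βᵦ)·Z
Z = ln(0.5/0.71) / (0.409 − 0.503) = -0.3507 / -0.094 = 3.730 km

3.73 km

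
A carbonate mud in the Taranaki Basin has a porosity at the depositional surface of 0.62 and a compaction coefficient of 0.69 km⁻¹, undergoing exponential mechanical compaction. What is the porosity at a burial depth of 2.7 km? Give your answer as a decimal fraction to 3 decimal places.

n = n₀·exp(−k·Z) = 0.62 × exp(−0.69 × 2.7) = 0.62 × exp(−1.863)
  = 0.62 × 0.1552 = 0.0962

0.096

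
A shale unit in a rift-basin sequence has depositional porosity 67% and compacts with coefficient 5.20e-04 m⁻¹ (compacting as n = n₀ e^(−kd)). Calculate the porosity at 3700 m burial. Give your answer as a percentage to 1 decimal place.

9.8%

Working in km (1 km = 1000 m; k in km⁻¹ = k in m⁻¹ × 1000):
n = n₀·exp(−k·d) = 0.67 × exp(−0.52 × 3.7) = 0.67 × exp(−1.924)
  = 0.67 × 0.1460 = 0.0978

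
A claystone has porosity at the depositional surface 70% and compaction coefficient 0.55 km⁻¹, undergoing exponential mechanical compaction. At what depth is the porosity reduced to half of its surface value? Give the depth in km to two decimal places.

φ/φ₀ = 1/2 ⇒ exp(−c·Z) = 1/2 ⇒ Z = ln(2) / c
Z = 0.6931 / 0.55 = 1.260 km

1.26 km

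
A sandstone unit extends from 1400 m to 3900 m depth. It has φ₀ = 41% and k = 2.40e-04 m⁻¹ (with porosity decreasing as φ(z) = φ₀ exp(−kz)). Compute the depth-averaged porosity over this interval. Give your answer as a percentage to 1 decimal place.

22.0%

Working in km (1 km = 1000 m; k in km⁻¹ = k in m⁻¹ × 1000):
⟨φ⟩ = (1/(z₂−z₁)) ∫ φ₀ e^(−kz) dz = φ₀·(e^(−k·z₁) − e^(−k·z₂)) / (k·(z₂−z₁))
e^(−0.24×1.4) = 0.7146; e^(−0.24×3.9) = 0.3922
⟨φ⟩ = 0.41 × (0.7146 − 0.3922) / (0.24 × 2.5) = 0.41 × 0.5374 = 0.2203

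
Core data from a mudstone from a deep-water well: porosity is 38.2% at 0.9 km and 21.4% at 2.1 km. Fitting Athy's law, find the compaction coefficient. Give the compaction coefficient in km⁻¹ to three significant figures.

0.483 km⁻¹

Athy: phi(Z) = phi₀ e^(−cZ) ⇒ phi₁/phi₂ = e^{c(Z₂−Z₁)} ⇒ c = ln(phi₁/phi₂)/(Z₂−Z₁)
c = ln(0.382/0.214) / (2.1 − 0.9) = ln(1.785) / 1.2 = 0.5794 / 1.2 = 0.4829 km⁻¹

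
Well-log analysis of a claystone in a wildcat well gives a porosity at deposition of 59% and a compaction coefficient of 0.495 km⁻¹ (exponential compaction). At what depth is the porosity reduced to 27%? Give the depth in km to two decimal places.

Invert Athy's law: z = ln(n₀/n) / c
z = ln(0.59/0.27) / 0.495 = ln(2.185) / 0.495 = 0.7817 / 0.495 = 1.579 km

1.58 km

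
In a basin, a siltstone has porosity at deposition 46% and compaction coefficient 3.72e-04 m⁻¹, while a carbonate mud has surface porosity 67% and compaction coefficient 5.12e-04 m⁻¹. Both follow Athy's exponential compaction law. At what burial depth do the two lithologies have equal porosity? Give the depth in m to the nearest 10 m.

Working in km (1 km = 1000 m; k in km⁻¹ = k in m⁻¹ × 1000):
Set phi₀ₐ e^(−kₐZ) = phi₀ᵦ e^(−kᵦZ) ⇒ ln(phi₀ₐ/phi₀ᵦ) = (kₐ − kᵦ)·Z
Z = ln(0.46/0.67) / (0.372 − 0.512) = -0.3761 / -0.14 = 2.686 km

2690 m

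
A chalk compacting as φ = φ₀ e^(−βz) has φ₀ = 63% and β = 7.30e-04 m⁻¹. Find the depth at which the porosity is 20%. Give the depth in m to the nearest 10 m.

Working in km (1 km = 1000 m; β in km⁻¹ = β in m⁻¹ × 1000):
Invert Athy's law: z = ln(φ₀/φ) / β
z = ln(0.63/0.2) / 0.73 = ln(3.15) / 0.73 = 1.1474 / 0.73 = 1.572 km

1570 m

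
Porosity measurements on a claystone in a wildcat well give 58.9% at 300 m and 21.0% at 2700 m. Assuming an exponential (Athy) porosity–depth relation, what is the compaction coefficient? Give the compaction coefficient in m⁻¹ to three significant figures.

Working in km (1 km = 1000 m; c in km⁻¹ = c in m⁻¹ × 1000):
Athy: n(d) = n₀ e^(−cd) ⇒ n₁/n₂ = e^{c(d₂−d₁)} ⇒ c = ln(n₁/n₂)/(d₂−d₁)
c = ln(0.589/0.21) / (2.7 − 0.3) = ln(2.805) / 2.4 = 1.0313 / 2.4 = 0.4297 km⁻¹

0.000430 m⁻¹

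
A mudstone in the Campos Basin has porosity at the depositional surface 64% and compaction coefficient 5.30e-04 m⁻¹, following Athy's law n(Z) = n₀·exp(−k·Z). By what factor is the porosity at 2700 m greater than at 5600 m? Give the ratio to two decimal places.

4.65

Working in km (1 km = 1000 m; k in km⁻¹ = k in m⁻¹ × 1000):
n(Z₁)/n(Z₂) = e^(−k·Z₁)/e^(−k·Z₂) = e^{k(Z₂−Z₁)}
= exp(0.53 × 2.9) = exp(1.537) = 4.6506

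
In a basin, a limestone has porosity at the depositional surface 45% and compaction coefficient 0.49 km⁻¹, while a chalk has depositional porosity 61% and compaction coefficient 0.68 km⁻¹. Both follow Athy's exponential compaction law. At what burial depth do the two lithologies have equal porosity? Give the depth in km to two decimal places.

Set φ₀ₐ e^(−kₐz) = φ₀ᵦ e^(−kᵦz) ⇒ ln(φ₀ₐ/φ₀ᵦ) = (kₐ − kᵦ)·z
z = ln(0.45/0.61) / (0.49 − 0.68) = -0.3042 / -0.19 = 1.601 km

1.60 km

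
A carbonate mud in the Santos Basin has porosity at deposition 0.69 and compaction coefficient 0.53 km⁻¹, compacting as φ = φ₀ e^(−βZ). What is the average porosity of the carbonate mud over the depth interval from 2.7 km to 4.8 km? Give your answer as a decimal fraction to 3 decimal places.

0.100

⟨φ⟩ = (1/(Z₂−Z₁)) ∫ φ₀ e^(−βZ) dZ = φ₀·(e^(−β·Z₁) − e^(−β·Z₂)) / (β·(Z₂−Z₁))
e^(−0.53×2.7) = 0.2391; e^(−0.53×4.8) = 0.0786
⟨φ⟩ = 0.69 × (0.2391 − 0.0786) / (0.53 × 2.1) = 0.69 × 0.1442 = 0.0995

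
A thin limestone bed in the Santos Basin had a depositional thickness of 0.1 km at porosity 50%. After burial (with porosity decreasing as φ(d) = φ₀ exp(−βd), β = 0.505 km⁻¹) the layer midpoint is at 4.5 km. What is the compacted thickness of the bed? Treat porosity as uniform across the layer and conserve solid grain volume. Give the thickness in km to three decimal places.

0.053 km

Porosity at 4.5 km: φ = 0.5·exp(−0.505×4.5) = 0.0515
Solid-volume conservation: h(1−φ) = h₀(1−φ₀) ⇒ h = h₀·(1−φ₀)/(1−φ)
h = 0.1 × (1 − 0.5)/(1 − 0.0515) = 0.1 × 0.5272 = 0.0527 km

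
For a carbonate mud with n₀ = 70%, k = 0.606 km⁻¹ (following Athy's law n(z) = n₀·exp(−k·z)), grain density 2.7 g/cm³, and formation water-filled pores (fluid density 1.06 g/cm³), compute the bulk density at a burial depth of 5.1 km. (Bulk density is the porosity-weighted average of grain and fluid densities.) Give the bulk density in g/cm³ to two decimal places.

Porosity at depth: n = 0.7·exp(−0.606×5.1) = 0.7×0.0455 = 0.0318
Bulk density: ρ_b = (1−n)ρ_g + n·ρ_f = 0.9682×2.7 + 0.0318×1.06
       = 2.614 + 0.034 = 2.648 g/cm³

2.65 g/cm³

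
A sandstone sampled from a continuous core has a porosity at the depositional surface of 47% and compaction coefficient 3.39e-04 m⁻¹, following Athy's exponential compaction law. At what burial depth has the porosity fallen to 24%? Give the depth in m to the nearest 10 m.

1980 m

Working in km (1 km = 1000 m; c in km⁻¹ = c in m⁻¹ × 1000):
Invert Athy's law: z = ln(phi₀/phi) / c
z = ln(0.47/0.24) / 0.339 = ln(1.958) / 0.339 = 0.6721 / 0.339 = 1.983 km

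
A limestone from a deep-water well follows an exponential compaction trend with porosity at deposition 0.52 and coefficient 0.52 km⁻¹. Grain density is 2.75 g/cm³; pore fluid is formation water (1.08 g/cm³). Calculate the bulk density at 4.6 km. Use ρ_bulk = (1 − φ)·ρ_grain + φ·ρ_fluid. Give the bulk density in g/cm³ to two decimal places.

2.67 g/cm³

Porosity at depth: n = 0.52·exp(−0.52×4.6) = 0.52×0.0914 = 0.0476
Bulk density: ρ_b = (1−n)ρ_g + n·ρ_f = 0.9524×2.75 + 0.0476×1.08
       = 2.619 + 0.051 = 2.671 g/cm³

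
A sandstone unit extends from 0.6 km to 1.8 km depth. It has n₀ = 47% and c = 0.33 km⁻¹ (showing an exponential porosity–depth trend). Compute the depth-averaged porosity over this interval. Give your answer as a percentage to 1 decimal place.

⟨n⟩ = (1/(Z₂−Z₁)) ∫ n₀ e^(−cZ) dZ = n₀·(e^(−c·Z₁) − e^(−c·Z₂)) / (c·(Z₂−Z₁))
e^(−0.33×0.6) = 0.8204; e^(−0.33×1.8) = 0.5521
⟨n⟩ = 0.47 × (0.8204 − 0.5521) / (0.33 × 1.2) = 0.47 × 0.6774 = 0.3184

31.8%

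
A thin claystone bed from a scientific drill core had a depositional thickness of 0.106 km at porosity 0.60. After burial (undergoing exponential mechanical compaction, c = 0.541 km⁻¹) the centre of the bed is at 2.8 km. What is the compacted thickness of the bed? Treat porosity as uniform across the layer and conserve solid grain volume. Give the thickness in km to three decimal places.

0.049 km

Porosity at 2.8 km: φ = 0.6·exp(−0.541×2.8) = 0.1319
Solid-volume conservation: h(1−φ) = h₀(1−φ₀) ⇒ h = h₀·(1−φ₀)/(1−φ)
h = 0.106 × (1 − 0.6)/(1 − 0.1319) = 0.106 × 0.4608 = 0.0488 km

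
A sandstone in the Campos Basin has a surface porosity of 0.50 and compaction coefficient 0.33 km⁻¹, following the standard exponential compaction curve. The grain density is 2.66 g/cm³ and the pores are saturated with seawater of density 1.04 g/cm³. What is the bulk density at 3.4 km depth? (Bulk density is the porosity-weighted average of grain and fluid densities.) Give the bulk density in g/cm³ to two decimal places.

2.40 g/cm³

Porosity at depth: φ = 0.5·exp(−0.33×3.4) = 0.5×0.3256 = 0.1628
Bulk density: ρ_b = (1−φ)ρ_g + φ·ρ_f = 0.8372×2.66 + 0.1628×1.04
       = 2.227 + 0.169 = 2.396 g/cm³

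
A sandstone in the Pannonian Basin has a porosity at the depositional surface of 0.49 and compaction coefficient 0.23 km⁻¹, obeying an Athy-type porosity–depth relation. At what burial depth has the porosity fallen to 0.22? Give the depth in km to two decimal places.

Invert Athy's law: Z = ln(phi₀/phi) / k
Z = ln(0.49/0.22) / 0.23 = ln(2.227) / 0.23 = 0.8008 / 0.23 = 3.482 km

3.48 km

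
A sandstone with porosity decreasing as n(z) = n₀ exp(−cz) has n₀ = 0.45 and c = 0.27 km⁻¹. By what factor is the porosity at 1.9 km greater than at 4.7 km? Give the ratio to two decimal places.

2.13

n(z₁)/n(z₂) = e^(−c·z₁)/e^(−c·z₂) = e^{c(z₂−z₁)}
= exp(0.27 × 2.8) = exp(0.756) = 2.1297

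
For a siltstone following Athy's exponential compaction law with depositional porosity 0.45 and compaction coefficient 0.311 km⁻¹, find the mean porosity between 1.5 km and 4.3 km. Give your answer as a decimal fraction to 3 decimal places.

⟨phi⟩ = (1/(d₂−d₁)) ∫ phi₀ e^(−βd) dd = phi₀·(e^(−β·d₁) − e^(−β·d₂)) / (β·(d₂−d₁))
e^(−0.311×1.5) = 0.6272; e^(−0.311×4.3) = 0.2626
⟨phi⟩ = 0.45 × (0.6272 − 0.2626) / (0.311 × 2.8) = 0.45 × 0.4187 = 0.1884

0.188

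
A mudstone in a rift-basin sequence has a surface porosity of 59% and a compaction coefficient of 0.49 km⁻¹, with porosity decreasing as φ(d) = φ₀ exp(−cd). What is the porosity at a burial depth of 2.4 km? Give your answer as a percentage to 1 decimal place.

φ = φ₀·exp(−c·d) = 0.59 × exp(−0.49 × 2.4) = 0.59 × exp(−1.176)
  = 0.59 × 0.3085 = 0.1820

18.2%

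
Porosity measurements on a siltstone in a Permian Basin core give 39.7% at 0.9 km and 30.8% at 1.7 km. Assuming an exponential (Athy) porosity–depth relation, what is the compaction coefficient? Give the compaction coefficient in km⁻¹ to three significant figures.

Athy: n(Z) = n₀ e^(−βZ) ⇒ n₁/n₂ = e^{β(Z₂−Z₁)} ⇒ β = ln(n₁/n₂)/(Z₂−Z₁)
β = ln(0.397/0.308) / (1.7 − 0.9) = ln(1.289) / 0.8 = 0.2538 / 0.8 = 0.3173 km⁻¹

0.317 km⁻¹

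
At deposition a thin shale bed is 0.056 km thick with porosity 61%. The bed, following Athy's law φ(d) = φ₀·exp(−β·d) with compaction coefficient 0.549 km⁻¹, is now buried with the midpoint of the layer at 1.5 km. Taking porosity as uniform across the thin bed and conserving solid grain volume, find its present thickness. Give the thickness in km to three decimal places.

Porosity at 1.5 km: φ = 0.61·exp(−0.549×1.5) = 0.2677
Solid-volume conservation: h(1−φ) = h₀(1−φ₀) ⇒ h = h₀·(1−φ₀)/(1−φ)
h = 0.056 × (1 − 0.61)/(1 − 0.2677) = 0.056 × 0.5326 = 0.0298 km

0.030 km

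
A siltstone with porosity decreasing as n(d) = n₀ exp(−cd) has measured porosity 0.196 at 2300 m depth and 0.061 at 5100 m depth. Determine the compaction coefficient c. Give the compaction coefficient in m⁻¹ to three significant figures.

Working in km (1 km = 1000 m; c in km⁻¹ = c in m⁻¹ × 1000):
Athy: n(d) = n₀ e^(−cd) ⇒ n₁/n₂ = e^{c(d₂−d₁)} ⇒ c = ln(n₁/n₂)/(d₂−d₁)
c = ln(0.196/0.061) / (5.1 − 2.3) = ln(3.213) / 2.8 = 1.1672 / 2.8 = 0.4169 km⁻¹

0.000417 m⁻¹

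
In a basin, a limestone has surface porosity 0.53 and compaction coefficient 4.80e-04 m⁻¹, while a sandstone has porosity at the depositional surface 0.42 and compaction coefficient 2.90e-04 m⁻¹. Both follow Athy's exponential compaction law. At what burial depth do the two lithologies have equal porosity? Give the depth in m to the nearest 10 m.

1220 m

Working in km (1 km = 1000 m; c in km⁻¹ = c in m⁻¹ × 1000):
Set n₀ₐ e^(−cₐd) = n₀ᵦ e^(−cᵦd) ⇒ ln(n₀ₐ/n₀ᵦ) = (cₐ − cᵦ)·d
d = ln(0.53/0.42) / (0.48 − 0.29) = 0.2326 / 0.19 = 1.224 km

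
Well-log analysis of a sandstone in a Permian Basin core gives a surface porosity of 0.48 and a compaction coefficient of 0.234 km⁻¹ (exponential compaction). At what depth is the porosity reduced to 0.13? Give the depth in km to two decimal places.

5.58 km

Invert Athy's law: z = ln(φ₀/φ) / β
z = ln(0.48/0.13) / 0.234 = ln(3.692) / 0.234 = 1.3063 / 0.234 = 5.582 km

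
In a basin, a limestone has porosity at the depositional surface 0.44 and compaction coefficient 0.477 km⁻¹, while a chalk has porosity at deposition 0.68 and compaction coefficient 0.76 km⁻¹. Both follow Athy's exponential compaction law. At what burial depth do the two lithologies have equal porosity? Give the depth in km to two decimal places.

Set phi₀ₐ e^(−βₐd) = phi₀ᵦ e^(−βᵦd) ⇒ ln(phi₀ₐ/phi₀ᵦ) = (βₐ − βᵦ)·d
d = ln(0.44/0.68) / (0.477 − 0.76) = -0.4353 / -0.283 = 1.538 km

1.54 km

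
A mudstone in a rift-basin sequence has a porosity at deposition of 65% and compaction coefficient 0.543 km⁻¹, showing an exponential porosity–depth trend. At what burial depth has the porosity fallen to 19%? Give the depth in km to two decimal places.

2.27 km

Invert Athy's law: Z = ln(φ₀/φ) / β
Z = ln(0.65/0.19) / 0.543 = ln(3.421) / 0.543 = 1.2299 / 0.543 = 2.265 km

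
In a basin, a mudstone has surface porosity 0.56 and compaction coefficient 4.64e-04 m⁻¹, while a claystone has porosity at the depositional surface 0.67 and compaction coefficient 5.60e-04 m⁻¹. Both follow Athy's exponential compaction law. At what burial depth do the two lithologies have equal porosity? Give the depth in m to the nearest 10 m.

Working in km (1 km = 1000 m; k in km⁻¹ = k in m⁻¹ × 1000):
Set phi₀ₐ e^(−kₐz) = phi₀ᵦ e^(−kᵦz) ⇒ ln(phi₀ₐ/phi₀ᵦ) = (kₐ − kᵦ)·z
z = ln(0.56/0.67) / (0.464 − 0.56) = -0.1793 / -0.096 = 1.868 km

1870 m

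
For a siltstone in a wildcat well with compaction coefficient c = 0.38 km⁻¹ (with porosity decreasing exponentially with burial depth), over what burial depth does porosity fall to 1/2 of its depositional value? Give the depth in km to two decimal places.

1.82 km

n/n₀ = 1/2 ⇒ exp(−c·Z) = 1/2 ⇒ Z = ln(2) / c
Z = 0.6931 / 0.38 = 1.824 km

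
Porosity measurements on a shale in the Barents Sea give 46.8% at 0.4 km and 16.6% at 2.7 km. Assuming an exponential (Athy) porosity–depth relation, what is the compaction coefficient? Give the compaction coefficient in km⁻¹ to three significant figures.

0.451 km⁻¹

Athy: phi(Z) = phi₀ e^(−βZ) ⇒ phi₁/phi₂ = e^{β(Z₂−Z₁)} ⇒ β = ln(phi₁/phi₂)/(Z₂−Z₁)
β = ln(0.468/0.166) / (2.7 − 0.4) = ln(2.819) / 2.3 = 1.0365 / 2.3 = 0.4506 km⁻¹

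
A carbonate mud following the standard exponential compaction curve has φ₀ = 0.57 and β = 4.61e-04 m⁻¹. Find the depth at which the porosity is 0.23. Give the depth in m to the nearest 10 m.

1970 m

Working in km (1 km = 1000 m; β in km⁻¹ = β in m⁻¹ × 1000):
Invert Athy's law: d = ln(φ₀/φ) / β
d = ln(0.57/0.23) / 0.461 = ln(2.478) / 0.461 = 0.9076 / 0.461 = 1.969 km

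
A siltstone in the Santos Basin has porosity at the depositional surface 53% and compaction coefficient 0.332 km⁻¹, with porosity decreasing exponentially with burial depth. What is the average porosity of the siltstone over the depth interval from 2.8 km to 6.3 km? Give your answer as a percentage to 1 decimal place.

⟨phi⟩ = (1/(d₂−d₁)) ∫ phi₀ e^(−cd) dd = phi₀·(e^(−c·d₁) − e^(−c·d₂)) / (c·(d₂−d₁))
e^(−0.332×2.8) = 0.3947; e^(−0.332×6.3) = 0.1235
⟨phi⟩ = 0.53 × (0.3947 − 0.1235) / (0.332 × 3.5) = 0.53 × 0.2334 = 0.1237

12.4%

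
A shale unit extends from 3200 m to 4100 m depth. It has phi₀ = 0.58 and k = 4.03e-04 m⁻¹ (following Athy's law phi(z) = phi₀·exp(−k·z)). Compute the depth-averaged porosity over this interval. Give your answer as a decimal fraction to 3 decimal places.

Working in km (1 km = 1000 m; k in km⁻¹ = k in m⁻¹ × 1000):
⟨phi⟩ = (1/(z₂−z₁)) ∫ phi₀ e^(−kz) dz = phi₀·(e^(−k·z₁) − e^(−k·z₂)) / (k·(z₂−z₁))
e^(−0.403×3.2) = 0.2754; e^(−0.403×4.1) = 0.1916
⟨phi⟩ = 0.58 × (0.2754 − 0.1916) / (0.403 × 0.9) = 0.58 × 0.2310 = 0.1340

0.134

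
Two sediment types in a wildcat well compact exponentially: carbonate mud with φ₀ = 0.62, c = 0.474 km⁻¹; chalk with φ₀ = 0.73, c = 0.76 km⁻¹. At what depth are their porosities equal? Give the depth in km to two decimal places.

Set φ₀ₐ e^(−cₐz) = φ₀ᵦ e^(−cᵦz) ⇒ ln(φ₀ₐ/φ₀ᵦ) = (cₐ − cᵦ)·z
z = ln(0.62/0.73) / (0.474 − 0.76) = -0.1633 / -0.286 = 0.571 km

0.57 km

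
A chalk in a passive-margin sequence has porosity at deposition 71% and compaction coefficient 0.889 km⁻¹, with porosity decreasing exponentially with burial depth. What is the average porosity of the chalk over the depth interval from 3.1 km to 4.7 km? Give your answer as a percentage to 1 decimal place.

2.4%

⟨n⟩ = (1/(d₂−d₁)) ∫ n₀ e^(−kd) dd = n₀·(e^(−k·d₁) − e^(−k·d₂)) / (k·(d₂−d₁))
e^(−0.889×3.1) = 0.0636; e^(−0.889×4.7) = 0.0153
⟨n⟩ = 0.71 × (0.0636 − 0.0153) / (0.889 × 1.6) = 0.71 × 0.0339 = 0.0241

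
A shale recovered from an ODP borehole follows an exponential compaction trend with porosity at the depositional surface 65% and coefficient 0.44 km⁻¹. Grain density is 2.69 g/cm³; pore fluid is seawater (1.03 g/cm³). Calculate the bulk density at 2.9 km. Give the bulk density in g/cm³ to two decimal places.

2.39 g/cm³

Porosity at depth: n = 0.65·exp(−0.44×2.9) = 0.65×0.2792 = 0.1814
Bulk density: ρ_b = (1−n)ρ_g + n·ρ_f = 0.8186×2.69 + 0.1814×1.03
       = 2.202 + 0.187 = 2.389 g/cm³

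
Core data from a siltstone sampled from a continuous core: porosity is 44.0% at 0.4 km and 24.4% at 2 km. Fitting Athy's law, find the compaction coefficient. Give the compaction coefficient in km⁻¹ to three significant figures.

0.369 km⁻¹

Athy: φ(z) = φ₀ e^(−cz) ⇒ φ₁/φ₂ = e^{c(z₂−z₁)} ⇒ c = ln(φ₁/φ₂)/(z₂−z₁)
c = ln(0.44/0.244) / (2 − 0.4) = ln(1.803) / 1.6 = 0.5896 / 1.6 = 0.3685 km⁻¹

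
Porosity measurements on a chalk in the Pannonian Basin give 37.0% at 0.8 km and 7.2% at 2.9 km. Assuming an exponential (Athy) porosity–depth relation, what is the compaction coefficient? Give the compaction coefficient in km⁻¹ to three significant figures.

Athy: n(Z) = n₀ e^(−kZ) ⇒ n₁/n₂ = e^{k(Z₂−Z₁)} ⇒ k = ln(n₁/n₂)/(Z₂−Z₁)
k = ln(0.37/0.072) / (2.9 − 0.8) = ln(5.139) / 2.1 = 1.6368 / 2.1 = 0.7794 km⁻¹

0.779 km⁻¹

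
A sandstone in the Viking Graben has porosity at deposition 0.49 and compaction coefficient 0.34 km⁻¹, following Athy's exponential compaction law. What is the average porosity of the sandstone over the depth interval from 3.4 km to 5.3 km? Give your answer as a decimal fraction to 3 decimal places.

0.114

⟨φ⟩ = (1/(d₂−d₁)) ∫ φ₀ e^(−kd) dd = φ₀·(e^(−k·d₁) − e^(−k·d₂)) / (k·(d₂−d₁))
e^(−0.34×3.4) = 0.3147; e^(−0.34×5.3) = 0.1650
⟨φ⟩ = 0.49 × (0.3147 − 0.1650) / (0.34 × 1.9) = 0.49 × 0.2318 = 0.1136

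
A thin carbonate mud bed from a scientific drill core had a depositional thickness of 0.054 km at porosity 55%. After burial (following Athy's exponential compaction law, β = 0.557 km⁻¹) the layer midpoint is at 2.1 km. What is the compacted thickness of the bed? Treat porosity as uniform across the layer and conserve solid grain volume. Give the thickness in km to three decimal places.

Porosity at 2.1 km: φ = 0.55·exp(−0.557×2.1) = 0.1708
Solid-volume conservation: h(1−φ) = h₀(1−φ₀) ⇒ h = h₀·(1−φ₀)/(1−φ)
h = 0.054 × (1 − 0.55)/(1 − 0.1708) = 0.054 × 0.5427 = 0.0293 km

0.029 km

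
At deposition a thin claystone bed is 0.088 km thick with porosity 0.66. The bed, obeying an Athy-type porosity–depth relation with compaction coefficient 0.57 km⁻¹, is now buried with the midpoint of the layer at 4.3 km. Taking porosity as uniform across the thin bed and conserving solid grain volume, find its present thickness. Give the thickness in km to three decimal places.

0.032 km

Porosity at 4.3 km: φ = 0.66·exp(−0.57×4.3) = 0.0569
Solid-volume conservation: h(1−φ) = h₀(1−φ₀) ⇒ h = h₀·(1−φ₀)/(1−φ)
h = 0.088 × (1 − 0.66)/(1 − 0.0569) = 0.088 × 0.3605 = 0.0317 km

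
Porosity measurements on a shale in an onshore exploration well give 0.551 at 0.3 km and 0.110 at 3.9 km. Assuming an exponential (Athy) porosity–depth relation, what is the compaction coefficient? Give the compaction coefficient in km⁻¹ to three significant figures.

Athy: phi(Z) = phi₀ e^(−cZ) ⇒ phi₁/phi₂ = e^{c(Z₂−Z₁)} ⇒ c = ln(phi₁/phi₂)/(Z₂−Z₁)
c = ln(0.551/0.11) / (3.9 − 0.3) = ln(5.009) / 3.6 = 1.6113 / 3.6 = 0.4476 km⁻¹

0.448 km⁻¹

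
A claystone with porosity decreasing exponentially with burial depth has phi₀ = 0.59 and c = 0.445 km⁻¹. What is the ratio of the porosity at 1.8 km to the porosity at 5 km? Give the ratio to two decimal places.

phi(d₁)/phi(d₂) = e^(−c·d₁)/e^(−c·d₂) = e^{c(d₂−d₁)}
= exp(0.445 × 3.2) = exp(1.424) = 4.1537

4.15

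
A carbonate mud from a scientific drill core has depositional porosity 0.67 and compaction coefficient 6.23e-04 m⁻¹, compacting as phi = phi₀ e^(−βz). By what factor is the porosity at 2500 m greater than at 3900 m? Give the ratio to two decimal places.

2.39

Working in km (1 km = 1000 m; β in km⁻¹ = β in m⁻¹ × 1000):
phi(z₁)/phi(z₂) = e^(−β·z₁)/e^(−β·z₂) = e^{β(z₂−z₁)}
= exp(0.623 × 1.4) = exp(0.8722) = 2.3922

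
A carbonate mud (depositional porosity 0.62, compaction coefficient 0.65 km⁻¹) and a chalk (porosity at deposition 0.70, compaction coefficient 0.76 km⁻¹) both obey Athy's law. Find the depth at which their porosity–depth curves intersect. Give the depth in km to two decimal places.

1.10 km

Set phi₀ₐ e^(−cₐZ) = phi₀ᵦ e^(−cᵦZ) ⇒ ln(phi₀ₐ/phi₀ᵦ) = (cₐ − cᵦ)·Z
Z = ln(0.62/0.7) / (0.65 − 0.76) = -0.1214 / -0.11 = 1.103 km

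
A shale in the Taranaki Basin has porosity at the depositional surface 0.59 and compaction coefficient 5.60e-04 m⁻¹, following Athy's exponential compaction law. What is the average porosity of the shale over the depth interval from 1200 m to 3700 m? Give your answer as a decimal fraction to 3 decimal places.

Working in km (1 km = 1000 m; c in km⁻¹ = c in m⁻¹ × 1000):
⟨n⟩ = (1/(d₂−d₁)) ∫ n₀ e^(−cd) dd = n₀·(e^(−c·d₁) − e^(−c·d₂)) / (c·(d₂−d₁))
e^(−0.56×1.2) = 0.5107; e^(−0.56×3.7) = 0.1259
⟨n⟩ = 0.59 × (0.5107 − 0.1259) / (0.56 × 2.5) = 0.59 × 0.2748 = 0.1621

0.162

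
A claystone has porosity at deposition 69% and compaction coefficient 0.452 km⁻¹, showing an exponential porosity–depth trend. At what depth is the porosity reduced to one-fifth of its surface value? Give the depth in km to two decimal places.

φ/φ₀ = 1/5 ⇒ exp(−β·Z) = 1/5 ⇒ Z = ln(5) / β
Z = 1.6094 / 0.452 = 3.561 km

3.56 km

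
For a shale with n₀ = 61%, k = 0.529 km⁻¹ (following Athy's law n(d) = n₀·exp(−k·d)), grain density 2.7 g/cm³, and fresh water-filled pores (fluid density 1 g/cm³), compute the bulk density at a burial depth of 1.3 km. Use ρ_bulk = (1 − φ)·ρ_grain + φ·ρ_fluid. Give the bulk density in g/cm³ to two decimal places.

Porosity at depth: n = 0.61·exp(−0.529×1.3) = 0.61×0.5027 = 0.3067
Bulk density: ρ_b = (1−n)ρ_g + n·ρ_f = 0.6933×2.7 + 0.3067×1
       = 1.872 + 0.307 = 2.179 g/cm³

2.18 g/cm³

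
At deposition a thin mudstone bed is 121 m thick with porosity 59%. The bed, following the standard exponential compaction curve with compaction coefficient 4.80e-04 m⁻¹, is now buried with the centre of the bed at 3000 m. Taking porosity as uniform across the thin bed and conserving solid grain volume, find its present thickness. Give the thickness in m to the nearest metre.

58 m

Working in km (1 km = 1000 m; k in km⁻¹ = k in m⁻¹ × 1000):
Porosity at 3 km: φ = 0.59·exp(−0.48×3) = 0.1398
Solid-volume conservation: h(1−φ) = h₀(1−φ₀) ⇒ h = h₀·(1−φ₀)/(1−φ)
h = 0.121 × (1 − 0.59)/(1 − 0.1398) = 0.121 × 0.4766 = 0.0577 km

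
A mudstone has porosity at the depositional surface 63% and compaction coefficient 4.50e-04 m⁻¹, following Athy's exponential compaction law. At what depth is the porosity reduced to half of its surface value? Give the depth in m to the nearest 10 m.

Working in km (1 km = 1000 m; β in km⁻¹ = β in m⁻¹ × 1000):
φ/φ₀ = 1/2 ⇒ exp(−β·z) = 1/2 ⇒ z = ln(2) / β
z = 0.6931 / 0.45 = 1.540 km

1540 m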